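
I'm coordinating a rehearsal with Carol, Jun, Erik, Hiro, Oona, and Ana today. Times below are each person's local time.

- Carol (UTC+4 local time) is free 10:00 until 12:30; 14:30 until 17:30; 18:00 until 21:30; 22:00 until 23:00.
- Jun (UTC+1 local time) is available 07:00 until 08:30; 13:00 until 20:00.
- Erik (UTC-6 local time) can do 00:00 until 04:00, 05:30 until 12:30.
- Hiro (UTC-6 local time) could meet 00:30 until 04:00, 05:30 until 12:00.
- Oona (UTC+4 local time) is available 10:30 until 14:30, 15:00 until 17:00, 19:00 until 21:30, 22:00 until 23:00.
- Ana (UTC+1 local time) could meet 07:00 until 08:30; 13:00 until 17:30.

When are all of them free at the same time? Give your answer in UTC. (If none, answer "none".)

Carol in UTC: 06:00-08:30, 10:30-13:30, 14:00-17:30, 18:00-19:00 (subtract 4h to convert from UTC+4).
Jun in UTC: 06:00-07:30, 12:00-19:00 (subtract 1h to convert from UTC+1).
Erik in UTC: 06:00-10:00, 11:30-18:30 (add 6h to convert from UTC-6).
Hiro in UTC: 06:30-10:00, 11:30-18:00 (add 6h to convert from UTC-6).
Oona in UTC: 06:30-10:30, 11:00-13:00, 15:00-17:30, 18:00-19:00 (subtract 4h to convert from UTC+4).
Ana in UTC: 06:00-07:30, 12:00-16:30 (subtract 1h to convert from UTC+1).
Carol ∩ Jun: 06:00-07:30, 12:00-13:30, 14:00-17:30, 18:00-19:00.
Carol ∩ Jun ∩ Erik: 06:00-07:30, 12:00-13:30, 14:00-17:30, 18:00-18:30.
Carol ∩ Jun ∩ Erik ∩ Hiro: 06:30-07:30, 12:00-13:30, 14:00-17:30.
Carol ∩ Jun ∩ Erik ∩ Hiro ∩ Oona: 06:30-07:30, 12:00-13:00, 15:00-17:30.
Carol ∩ Jun ∩ Erik ∩ Hiro ∩ Oona ∩ Ana: 06:30-07:30, 12:00-13:00, 15:00-16:30.

06:30-07:30, 12:00-13:00, 15:00-16:30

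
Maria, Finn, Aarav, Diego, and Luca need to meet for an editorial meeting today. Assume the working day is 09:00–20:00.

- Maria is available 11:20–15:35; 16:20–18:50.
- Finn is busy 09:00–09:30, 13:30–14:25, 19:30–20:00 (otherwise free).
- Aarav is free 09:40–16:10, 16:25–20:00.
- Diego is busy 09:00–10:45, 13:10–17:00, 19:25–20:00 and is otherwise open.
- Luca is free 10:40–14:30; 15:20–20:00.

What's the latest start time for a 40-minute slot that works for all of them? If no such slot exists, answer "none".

Maria free: 11:20-15:35, 16:20-18:50.
Finn free: 09:30-13:30, 14:25-19:30 (invert busy blocks within the working day).
Aarav free: 09:40-16:10, 16:25-20:00.
Diego free: 10:45-13:10, 17:00-19:25 (invert busy blocks within the working day).
Luca free: 10:40-14:30, 15:20-20:00.
Maria ∩ Finn: 11:20-13:30, 14:25-15:35, 16:20-18:50.
Maria ∩ Finn ∩ Aarav: 11:20-13:30, 14:25-15:35, 16:25-18:50.
Maria ∩ Finn ∩ Aarav ∩ Diego: 11:20-13:10, 17:00-18:50.
Maria ∩ Finn ∩ Aarav ∩ Diego ∩ Luca: 11:20-13:10, 17:00-18:50.
The last common window of at least 40 minutes is 17:00-18:50; a 40-minute meeting can start as late as 18:10 and still end by 18:50.

18:10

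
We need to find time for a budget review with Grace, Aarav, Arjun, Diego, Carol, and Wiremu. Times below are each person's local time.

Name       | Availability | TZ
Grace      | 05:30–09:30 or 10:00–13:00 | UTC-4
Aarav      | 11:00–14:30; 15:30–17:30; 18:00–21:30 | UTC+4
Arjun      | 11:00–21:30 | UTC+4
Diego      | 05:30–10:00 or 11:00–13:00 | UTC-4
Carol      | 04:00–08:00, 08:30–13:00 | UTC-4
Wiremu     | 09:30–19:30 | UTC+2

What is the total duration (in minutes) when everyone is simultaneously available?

270

Grace in UTC: 09:30-13:30, 14:00-17:00 (add 4h to convert from UTC-4).
Aarav in UTC: 07:00-10:30, 11:30-13:30, 14:00-17:30 (subtract 4h to convert from UTC+4).
Arjun in UTC: 07:00-17:30 (subtract 4h to convert from UTC+4).
Diego in UTC: 09:30-14:00, 15:00-17:00 (add 4h to convert from UTC-4).
Carol in UTC: 08:00-12:00, 12:30-17:00 (add 4h to convert from UTC-4).
Wiremu in UTC: 07:30-17:30 (subtract 2h to convert from UTC+2).
Grace ∩ Aarav: 09:30-10:30, 11:30-13:30, 14:00-17:00.
Grace ∩ Aarav ∩ Arjun: 09:30-10:30, 11:30-13:30, 14:00-17:00.
Grace ∩ Aarav ∩ Arjun ∩ Diego: 09:30-10:30, 11:30-13:30, 15:00-17:00.
Grace ∩ Aarav ∩ Arjun ∩ Diego ∩ Carol: 09:30-10:30, 11:30-12:00, 12:30-13:30, 15:00-17:00.
Grace ∩ Aarav ∩ Arjun ∩ Diego ∩ Carol ∩ Wiremu: 09:30-10:30, 11:30-12:00, 12:30-13:30, 15:00-17:00.
Those are the intersection windows.
Summing the common windows: 60 + 30 + 60 + 120 = 270 minutes.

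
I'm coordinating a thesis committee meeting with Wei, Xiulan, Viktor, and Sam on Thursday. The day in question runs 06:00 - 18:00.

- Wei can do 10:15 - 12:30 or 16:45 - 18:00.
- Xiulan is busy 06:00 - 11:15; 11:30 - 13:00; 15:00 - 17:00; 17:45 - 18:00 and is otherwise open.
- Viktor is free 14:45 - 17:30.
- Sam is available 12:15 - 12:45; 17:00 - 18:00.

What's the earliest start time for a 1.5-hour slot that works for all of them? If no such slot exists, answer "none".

Wei free: 10:15-12:30, 16:45-18:00.
Xiulan free: 11:15-11:30, 13:00-15:00, 17:00-17:45 (invert busy blocks within the working day).
Viktor free: 14:45-17:30.
Sam free: 12:15-12:45, 17:00-18:00.
Wei ∩ Xiulan: 11:15-11:30, 17:00-17:45.
Wei ∩ Xiulan ∩ Viktor: 17:00-17:30.
Wei ∩ Xiulan ∩ Viktor ∩ Sam: 17:00-17:30.
No common window is at least 90 minutes long.

none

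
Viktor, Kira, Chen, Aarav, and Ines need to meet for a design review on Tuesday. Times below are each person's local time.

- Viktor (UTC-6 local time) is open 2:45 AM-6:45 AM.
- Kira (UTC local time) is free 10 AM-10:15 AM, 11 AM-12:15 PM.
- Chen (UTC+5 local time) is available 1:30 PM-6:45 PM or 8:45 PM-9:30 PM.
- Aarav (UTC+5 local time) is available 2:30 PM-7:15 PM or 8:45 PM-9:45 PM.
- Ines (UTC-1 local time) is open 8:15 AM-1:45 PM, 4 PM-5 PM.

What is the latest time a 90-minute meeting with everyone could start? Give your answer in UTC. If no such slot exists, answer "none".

Viktor in UTC: 08:45-12:45 (add 6h to convert from UTC-6).
Kira in UTC: 10:00-10:15, 11:00-12:15.
Chen in UTC: 08:30-13:45, 15:45-16:30 (subtract 5h to convert from UTC+5).
Aarav in UTC: 09:30-14:15, 15:45-16:45 (subtract 5h to convert from UTC+5).
Ines in UTC: 09:15-14:45, 17:00-18:00 (add 1h to convert from UTC-1).
Viktor ∩ Kira: 10:00-10:15, 11:00-12:15.
Viktor ∩ Kira ∩ Chen: 10:00-10:15, 11:00-12:15.
Viktor ∩ Kira ∩ Chen ∩ Aarav: 10:00-10:15, 11:00-12:15.
Viktor ∩ Kira ∩ Chen ∩ Aarav ∩ Ines: 10:00-10:15, 11:00-12:15.
No common window is at least 90 minutes long.

none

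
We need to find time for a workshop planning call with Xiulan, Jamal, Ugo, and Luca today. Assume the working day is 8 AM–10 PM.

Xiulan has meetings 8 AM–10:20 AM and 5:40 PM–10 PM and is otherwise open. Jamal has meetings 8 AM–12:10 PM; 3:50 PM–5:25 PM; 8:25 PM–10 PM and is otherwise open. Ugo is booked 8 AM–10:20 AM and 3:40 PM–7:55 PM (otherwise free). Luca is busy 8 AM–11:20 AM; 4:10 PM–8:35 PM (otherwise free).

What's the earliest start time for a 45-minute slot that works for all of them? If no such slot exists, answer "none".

12:10

Xiulan free: 10:20-17:40 (invert busy blocks within the working day).
Jamal free: 12:10-15:50, 17:25-20:25 (invert busy blocks within the working day).
Ugo free: 10:20-15:40, 19:55-22:00 (invert busy blocks within the working day).
Luca free: 11:20-16:10, 20:35-22:00 (invert busy blocks within the working day).
Xiulan ∩ Jamal: 12:10-15:50, 17:25-17:40.
Xiulan ∩ Jamal ∩ Ugo: 12:10-15:40.
Xiulan ∩ Jamal ∩ Ugo ∩ Luca: 12:10-15:40.
Those are the intersection windows.
The first common window of at least 45 minutes is 12:10-15:40, so the earliest start is 12:10.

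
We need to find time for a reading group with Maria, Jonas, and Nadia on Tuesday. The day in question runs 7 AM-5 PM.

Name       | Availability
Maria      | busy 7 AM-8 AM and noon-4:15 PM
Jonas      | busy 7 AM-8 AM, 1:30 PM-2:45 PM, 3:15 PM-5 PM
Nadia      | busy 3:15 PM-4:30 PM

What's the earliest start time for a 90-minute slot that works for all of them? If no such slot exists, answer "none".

08:00

Maria free: 08:00-12:00, 16:15-17:00 (invert busy blocks within the working day).
Jonas free: 08:00-13:30, 14:45-15:15 (invert busy blocks within the working day).
Nadia free: 07:00-15:15, 16:30-17:00 (invert busy blocks within the working day).
Maria ∩ Jonas: 08:00-12:00.
Maria ∩ Jonas ∩ Nadia: 08:00-12:00.
The first common window of at least 90 minutes is 08:00-12:00, so the earliest start is 08:00.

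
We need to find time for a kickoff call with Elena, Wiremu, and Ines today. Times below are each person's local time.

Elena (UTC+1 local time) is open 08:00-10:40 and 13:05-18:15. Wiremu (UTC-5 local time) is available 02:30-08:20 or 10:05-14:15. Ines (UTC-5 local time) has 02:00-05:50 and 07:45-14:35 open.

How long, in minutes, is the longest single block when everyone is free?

Elena in UTC: 07:00-09:40, 12:05-17:15 (subtract 1h to convert from UTC+1).
Wiremu in UTC: 07:30-13:20, 15:05-19:15 (add 5h to convert from UTC-5).
Ines in UTC: 07:00-10:50, 12:45-19:35 (add 5h to convert from UTC-5).
Elena ∩ Wiremu: 07:30-09:40, 12:05-13:20, 15:05-17:15.
Elena ∩ Wiremu ∩ Ines: 07:30-09:40, 12:45-13:20, 15:05-17:15.
The longest is 07:30-09:40 at 130 minutes.

130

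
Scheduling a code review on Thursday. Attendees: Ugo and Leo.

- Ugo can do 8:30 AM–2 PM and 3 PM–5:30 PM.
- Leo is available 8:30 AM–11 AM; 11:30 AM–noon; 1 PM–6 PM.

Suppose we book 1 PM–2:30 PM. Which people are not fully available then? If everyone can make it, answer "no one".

Ugo

Ugo: not fully free for 13:00-14:30. Leo: free for 13:00-14:30.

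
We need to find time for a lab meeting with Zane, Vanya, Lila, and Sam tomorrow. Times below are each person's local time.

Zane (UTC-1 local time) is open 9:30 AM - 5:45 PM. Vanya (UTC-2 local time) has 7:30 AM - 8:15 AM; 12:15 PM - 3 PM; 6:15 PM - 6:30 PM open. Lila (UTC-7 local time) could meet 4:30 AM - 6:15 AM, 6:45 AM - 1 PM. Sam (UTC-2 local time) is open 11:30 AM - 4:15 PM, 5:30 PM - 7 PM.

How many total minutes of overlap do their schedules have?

Zane in UTC: 10:30-18:45 (add 1h to convert from UTC-1).
Vanya in UTC: 09:30-10:15, 14:15-17:00, 20:15-20:30 (add 2h to convert from UTC-2).
Lila in UTC: 11:30-13:15, 13:45-20:00 (add 7h to convert from UTC-7).
Sam in UTC: 13:30-18:15, 19:30-21:00 (add 2h to convert from UTC-2).
Zane ∩ Vanya: 14:15-17:00.
Zane ∩ Vanya ∩ Lila: 14:15-17:00.
Zane ∩ Vanya ∩ Lila ∩ Sam: 14:15-17:00.
So the common availability across everyone is 14:15-17:00.
That's a single block of 165 minutes.

165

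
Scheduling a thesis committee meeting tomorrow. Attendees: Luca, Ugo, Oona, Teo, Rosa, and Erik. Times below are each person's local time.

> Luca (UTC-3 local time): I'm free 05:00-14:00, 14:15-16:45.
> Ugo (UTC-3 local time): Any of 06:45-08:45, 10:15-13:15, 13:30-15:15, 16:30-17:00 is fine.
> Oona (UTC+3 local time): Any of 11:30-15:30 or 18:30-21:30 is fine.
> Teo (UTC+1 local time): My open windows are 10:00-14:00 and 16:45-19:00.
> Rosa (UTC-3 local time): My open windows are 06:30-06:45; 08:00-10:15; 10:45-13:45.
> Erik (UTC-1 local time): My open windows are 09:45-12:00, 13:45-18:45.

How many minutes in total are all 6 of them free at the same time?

Luca in UTC: 08:00-17:00, 17:15-19:45 (add 3h to convert from UTC-3).
Ugo in UTC: 09:45-11:45, 13:15-16:15, 16:30-18:15, 19:30-20:00 (add 3h to convert from UTC-3).
Oona in UTC: 08:30-12:30, 15:30-18:30 (subtract 3h to convert from UTC+3).
Teo in UTC: 09:00-13:00, 15:45-18:00 (subtract 1h to convert from UTC+1).
Rosa in UTC: 09:30-09:45, 11:00-13:15, 13:45-16:45 (add 3h to convert from UTC-3).
Erik in UTC: 10:45-13:00, 14:45-19:45 (add 1h to convert from UTC-1).
Luca ∩ Ugo: 09:45-11:45, 13:15-16:15, 16:30-17:00, 17:15-18:15, 19:30-19:45.
Luca ∩ Ugo ∩ Oona: 09:45-11:45, 15:30-16:15, 16:30-17:00, 17:15-18:15.
Luca ∩ Ugo ∩ Oona ∩ Teo: 09:45-11:45, 15:45-16:15, 16:30-17:00, 17:15-18:00.
Luca ∩ Ugo ∩ Oona ∩ Teo ∩ Rosa: 11:00-11:45, 15:45-16:15, 16:30-16:45.
Luca ∩ Ugo ∩ Oona ∩ Teo ∩ Rosa ∩ Erik: 11:00-11:45, 15:45-16:15, 16:30-16:45.
Summing the common windows: 45 + 30 + 15 = 90 minutes.

90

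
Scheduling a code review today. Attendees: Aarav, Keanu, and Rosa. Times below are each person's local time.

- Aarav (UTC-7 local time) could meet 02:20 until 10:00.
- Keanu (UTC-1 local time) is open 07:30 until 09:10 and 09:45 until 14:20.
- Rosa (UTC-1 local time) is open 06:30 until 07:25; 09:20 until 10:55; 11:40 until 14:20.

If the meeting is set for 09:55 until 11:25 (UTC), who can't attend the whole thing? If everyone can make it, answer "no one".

Keanu, Rosa

Aarav in UTC: 09:20-17:00 (add 7h to convert from UTC-7).
Keanu in UTC: 08:30-10:10, 10:45-15:20 (add 1h to convert from UTC-1).
Rosa in UTC: 07:30-08:25, 10:20-11:55, 12:40-15:20 (add 1h to convert from UTC-1).
Aarav: free for 09:55-11:25. Keanu: not fully free for 09:55-11:25. Rosa: not fully free for 09:55-11:25.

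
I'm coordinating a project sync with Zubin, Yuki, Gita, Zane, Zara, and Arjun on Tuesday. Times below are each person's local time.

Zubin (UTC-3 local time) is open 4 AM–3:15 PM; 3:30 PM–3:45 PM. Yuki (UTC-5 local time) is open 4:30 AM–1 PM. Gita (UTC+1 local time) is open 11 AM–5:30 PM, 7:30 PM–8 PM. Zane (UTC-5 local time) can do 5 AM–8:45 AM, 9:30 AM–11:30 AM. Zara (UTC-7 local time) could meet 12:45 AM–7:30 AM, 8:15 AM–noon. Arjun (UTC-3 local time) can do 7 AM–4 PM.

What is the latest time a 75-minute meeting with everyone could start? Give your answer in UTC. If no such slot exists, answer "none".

15:15

Zubin in UTC: 07:00-18:15, 18:30-18:45 (add 3h to convert from UTC-3).
Yuki in UTC: 09:30-18:00 (add 5h to convert from UTC-5).
Gita in UTC: 10:00-16:30, 18:30-19:00 (subtract 1h to convert from UTC+1).
Zane in UTC: 10:00-13:45, 14:30-16:30 (add 5h to convert from UTC-5).
Zara in UTC: 07:45-14:30, 15:15-19:00 (add 7h to convert from UTC-7).
Arjun in UTC: 10:00-19:00 (add 3h to convert from UTC-3).
Zubin ∩ Yuki: 09:30-18:00.
Zubin ∩ Yuki ∩ Gita: 10:00-16:30.
Zubin ∩ Yuki ∩ Gita ∩ Zane: 10:00-13:45, 14:30-16:30.
Zubin ∩ Yuki ∩ Gita ∩ Zane ∩ Zara: 10:00-13:45, 15:15-16:30.
Zubin ∩ Yuki ∩ Gita ∩ Zane ∩ Zara ∩ Arjun: 10:00-13:45, 15:15-16:30.
The last common window of at least 75 minutes is 15:15-16:30; a 75-minute meeting can start as late as 15:15 and still end by 16:30.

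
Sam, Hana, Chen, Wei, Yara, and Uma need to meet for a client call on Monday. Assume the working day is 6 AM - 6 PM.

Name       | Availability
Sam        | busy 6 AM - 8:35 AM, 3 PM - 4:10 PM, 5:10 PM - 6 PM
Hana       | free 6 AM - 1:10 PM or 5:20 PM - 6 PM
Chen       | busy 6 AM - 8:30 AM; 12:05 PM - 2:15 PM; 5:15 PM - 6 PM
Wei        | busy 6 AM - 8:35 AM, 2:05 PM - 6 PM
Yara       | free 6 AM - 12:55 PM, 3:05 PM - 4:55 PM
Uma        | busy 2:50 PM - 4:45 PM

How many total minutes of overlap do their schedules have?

Sam free: 08:35-15:00, 16:10-17:10 (invert busy blocks within the working day).
Hana free: 06:00-13:10, 17:20-18:00.
Chen free: 08:30-12:05, 14:15-17:15 (invert busy blocks within the working day).
Wei free: 08:35-14:05 (invert busy blocks within the working day).
Yara free: 06:00-12:55, 15:05-16:55.
Uma free: 06:00-14:50, 16:45-18:00 (invert busy blocks within the working day).
Sam ∩ Hana: 08:35-13:10.
Sam ∩ Hana ∩ Chen: 08:35-12:05.
Sam ∩ Hana ∩ Chen ∩ Wei: 08:35-12:05.
Sam ∩ Hana ∩ Chen ∩ Wei ∩ Yara: 08:35-12:05.
Sam ∩ Hana ∩ Chen ∩ Wei ∩ Yara ∩ Uma: 08:35-12:05.
So the common availability across everyone is 08:35-12:05.
That's a single block of 210 minutes.

210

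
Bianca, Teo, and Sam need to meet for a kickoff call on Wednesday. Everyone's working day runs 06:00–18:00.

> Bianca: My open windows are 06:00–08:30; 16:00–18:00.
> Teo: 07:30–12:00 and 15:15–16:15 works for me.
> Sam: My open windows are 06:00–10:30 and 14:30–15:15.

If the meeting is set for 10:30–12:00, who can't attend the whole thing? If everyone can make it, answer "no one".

Bianca, Sam

Bianca: not fully free for 10:30-12:00. Teo: free for 10:30-12:00. Sam: not fully free for 10:30-12:00.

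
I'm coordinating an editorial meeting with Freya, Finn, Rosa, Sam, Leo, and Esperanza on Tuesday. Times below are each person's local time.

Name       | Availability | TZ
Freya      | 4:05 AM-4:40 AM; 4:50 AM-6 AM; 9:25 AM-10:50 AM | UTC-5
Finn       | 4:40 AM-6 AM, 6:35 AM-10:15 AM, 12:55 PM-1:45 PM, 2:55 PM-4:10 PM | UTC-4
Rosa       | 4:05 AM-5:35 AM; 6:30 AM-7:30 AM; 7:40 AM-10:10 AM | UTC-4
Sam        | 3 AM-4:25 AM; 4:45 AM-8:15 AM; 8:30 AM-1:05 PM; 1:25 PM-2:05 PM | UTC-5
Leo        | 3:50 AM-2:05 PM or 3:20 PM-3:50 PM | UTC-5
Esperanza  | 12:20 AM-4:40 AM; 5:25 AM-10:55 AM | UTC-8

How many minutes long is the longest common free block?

25

Freya in UTC: 09:05-09:40, 09:50-11:00, 14:25-15:50 (add 5h to convert from UTC-5).
Finn in UTC: 08:40-10:00, 10:35-14:15, 16:55-17:45, 18:55-20:10 (add 4h to convert from UTC-4).
Rosa in UTC: 08:05-09:35, 10:30-11:30, 11:40-14:10 (add 4h to convert from UTC-4).
Sam in UTC: 08:00-09:25, 09:45-13:15, 13:30-18:05, 18:25-19:05 (add 5h to convert from UTC-5).
Leo in UTC: 08:50-19:05, 20:20-20:50 (add 5h to convert from UTC-5).
Esperanza in UTC: 08:20-12:40, 13:25-18:55 (add 8h to convert from UTC-8).
Freya ∩ Finn: 09:05-09:40, 09:50-10:00, 10:35-11:00.
Freya ∩ Finn ∩ Rosa: 09:05-09:35, 10:35-11:00.
Freya ∩ Finn ∩ Rosa ∩ Sam: 09:05-09:25, 10:35-11:00.
Freya ∩ Finn ∩ Rosa ∩ Sam ∩ Leo: 09:05-09:25, 10:35-11:00.
Freya ∩ Finn ∩ Rosa ∩ Sam ∩ Leo ∩ Esperanza: 09:05-09:25, 10:35-11:00.
The longest is 10:35-11:00 at 25 minutes.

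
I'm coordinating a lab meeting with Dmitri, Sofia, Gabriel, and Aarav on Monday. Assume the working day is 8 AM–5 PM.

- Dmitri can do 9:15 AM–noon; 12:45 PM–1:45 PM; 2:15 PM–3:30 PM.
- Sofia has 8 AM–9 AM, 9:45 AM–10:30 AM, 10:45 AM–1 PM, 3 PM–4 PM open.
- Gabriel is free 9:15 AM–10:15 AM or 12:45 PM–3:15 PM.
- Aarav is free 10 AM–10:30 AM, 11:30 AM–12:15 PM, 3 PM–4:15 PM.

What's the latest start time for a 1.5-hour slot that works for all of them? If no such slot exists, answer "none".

Dmitri ∩ Sofia: 09:45-10:30, 10:45-12:00, 12:45-13:00, 15:00-15:30.
Dmitri ∩ Sofia ∩ Gabriel: 09:45-10:15, 12:45-13:00, 15:00-15:15.
Dmitri ∩ Sofia ∩ Gabriel ∩ Aarav: 10:00-10:15, 15:00-15:15.
No common window is at least 90 minutes long.

none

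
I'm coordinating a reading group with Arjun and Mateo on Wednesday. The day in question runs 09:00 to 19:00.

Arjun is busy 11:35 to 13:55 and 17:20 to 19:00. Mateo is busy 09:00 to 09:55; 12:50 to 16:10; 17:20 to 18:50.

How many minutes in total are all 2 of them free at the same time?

Arjun free: 09:00-11:35, 13:55-17:20 (invert busy blocks within the working day).
Mateo free: 09:55-12:50, 16:10-17:20, 18:50-19:00 (invert busy blocks within the working day).
Arjun ∩ Mateo: 09:55-11:35, 16:10-17:20.
Summing the common windows: 100 + 70 = 170 minutes.

170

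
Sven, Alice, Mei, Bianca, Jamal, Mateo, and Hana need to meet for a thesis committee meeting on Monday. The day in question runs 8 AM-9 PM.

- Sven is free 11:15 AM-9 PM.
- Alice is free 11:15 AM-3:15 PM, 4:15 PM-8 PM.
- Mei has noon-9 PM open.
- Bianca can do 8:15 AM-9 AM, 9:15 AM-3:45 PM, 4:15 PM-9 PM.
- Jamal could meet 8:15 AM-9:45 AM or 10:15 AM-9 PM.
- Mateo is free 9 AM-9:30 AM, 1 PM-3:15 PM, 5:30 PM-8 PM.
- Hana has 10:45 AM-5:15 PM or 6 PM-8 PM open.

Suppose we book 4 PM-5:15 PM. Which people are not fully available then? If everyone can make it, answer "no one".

Sven: free for 16:00-17:15. Alice: not fully free for 16:00-17:15. Mei: free for 16:00-17:15. Bianca: not fully free for 16:00-17:15. Jamal: free for 16:00-17:15. Mateo: not fully free for 16:00-17:15. Hana: free for 16:00-17:15.

Alice, Bianca, Mateo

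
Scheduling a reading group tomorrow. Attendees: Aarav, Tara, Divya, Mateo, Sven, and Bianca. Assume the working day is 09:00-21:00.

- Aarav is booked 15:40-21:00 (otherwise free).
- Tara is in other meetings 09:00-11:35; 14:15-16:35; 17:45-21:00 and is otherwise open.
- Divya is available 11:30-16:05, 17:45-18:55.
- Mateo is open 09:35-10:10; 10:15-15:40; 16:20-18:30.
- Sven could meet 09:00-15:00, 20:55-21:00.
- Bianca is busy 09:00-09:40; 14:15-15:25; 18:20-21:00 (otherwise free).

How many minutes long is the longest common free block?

160

Aarav free: 09:00-15:40 (invert busy blocks within the working day).
Tara free: 11:35-14:15, 16:35-17:45 (invert busy blocks within the working day).
Divya free: 11:30-16:05, 17:45-18:55.
Mateo free: 09:35-10:10, 10:15-15:40, 16:20-18:30.
Sven free: 09:00-15:00, 20:55-21:00.
Bianca free: 09:40-14:15, 15:25-18:20 (invert busy blocks within the working day).
Aarav ∩ Tara: 11:35-14:15.
Aarav ∩ Tara ∩ Divya: 11:35-14:15.
Aarav ∩ Tara ∩ Divya ∩ Mateo: 11:35-14:15.
Aarav ∩ Tara ∩ Divya ∩ Mateo ∩ Sven: 11:35-14:15.
Aarav ∩ Tara ∩ Divya ∩ Mateo ∩ Sven ∩ Bianca: 11:35-14:15.
So the common availability across everyone is 11:35-14:15.
The longest is 11:35-14:15 at 160 minutes.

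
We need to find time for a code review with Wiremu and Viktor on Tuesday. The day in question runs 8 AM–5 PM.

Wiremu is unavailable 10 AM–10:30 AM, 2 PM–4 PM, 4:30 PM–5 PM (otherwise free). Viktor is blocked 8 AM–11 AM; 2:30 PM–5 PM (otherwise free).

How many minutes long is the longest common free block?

180

Wiremu free: 08:00-10:00, 10:30-14:00, 16:00-16:30 (invert busy blocks within the working day).
Viktor free: 11:00-14:30 (invert busy blocks within the working day).
Wiremu ∩ Viktor: 11:00-14:00.
So the common availability across everyone is 11:00-14:00.
The longest is 11:00-14:00 at 180 minutes.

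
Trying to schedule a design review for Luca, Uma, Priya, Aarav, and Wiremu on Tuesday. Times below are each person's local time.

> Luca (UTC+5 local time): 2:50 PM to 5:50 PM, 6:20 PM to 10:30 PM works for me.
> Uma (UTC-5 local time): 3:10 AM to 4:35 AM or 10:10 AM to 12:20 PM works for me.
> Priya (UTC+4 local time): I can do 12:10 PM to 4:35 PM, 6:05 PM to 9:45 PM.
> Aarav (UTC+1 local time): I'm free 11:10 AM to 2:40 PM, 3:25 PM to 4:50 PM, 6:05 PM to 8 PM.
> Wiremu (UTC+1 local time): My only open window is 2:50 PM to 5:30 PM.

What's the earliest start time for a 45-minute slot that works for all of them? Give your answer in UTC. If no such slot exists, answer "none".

none

Luca in UTC: 09:50-12:50, 13:20-17:30 (subtract 5h to convert from UTC+5).
Uma in UTC: 08:10-09:35, 15:10-17:20 (add 5h to convert from UTC-5).
Priya in UTC: 08:10-12:35, 14:05-17:45 (subtract 4h to convert from UTC+4).
Aarav in UTC: 10:10-13:40, 14:25-15:50, 17:05-19:00 (subtract 1h to convert from UTC+1).
Wiremu in UTC: 13:50-16:30 (subtract 1h to convert from UTC+1).
Luca ∩ Uma: 15:10-17:20.
Luca ∩ Uma ∩ Priya: 15:10-17:20.
Luca ∩ Uma ∩ Priya ∩ Aarav: 15:10-15:50, 17:05-17:20.
Luca ∩ Uma ∩ Priya ∩ Aarav ∩ Wiremu: 15:10-15:50.
Those are the intersection windows.
No common window is at least 45 minutes long.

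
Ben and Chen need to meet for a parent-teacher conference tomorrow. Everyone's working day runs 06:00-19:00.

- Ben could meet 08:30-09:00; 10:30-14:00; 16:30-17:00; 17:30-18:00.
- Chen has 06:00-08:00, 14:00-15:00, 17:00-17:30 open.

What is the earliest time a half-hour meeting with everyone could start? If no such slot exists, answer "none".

Ben ∩ Chen: ∅.
There is no time when everyone is free.
No common window is at least 30 minutes long.

none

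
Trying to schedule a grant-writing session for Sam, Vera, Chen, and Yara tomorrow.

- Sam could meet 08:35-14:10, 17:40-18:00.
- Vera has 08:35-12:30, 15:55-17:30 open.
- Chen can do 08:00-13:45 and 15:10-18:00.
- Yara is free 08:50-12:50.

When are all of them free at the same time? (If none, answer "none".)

08:50-12:30

Sam ∩ Vera: 08:35-12:30.
Sam ∩ Vera ∩ Chen: 08:35-12:30.
Sam ∩ Vera ∩ Chen ∩ Yara: 08:50-12:30.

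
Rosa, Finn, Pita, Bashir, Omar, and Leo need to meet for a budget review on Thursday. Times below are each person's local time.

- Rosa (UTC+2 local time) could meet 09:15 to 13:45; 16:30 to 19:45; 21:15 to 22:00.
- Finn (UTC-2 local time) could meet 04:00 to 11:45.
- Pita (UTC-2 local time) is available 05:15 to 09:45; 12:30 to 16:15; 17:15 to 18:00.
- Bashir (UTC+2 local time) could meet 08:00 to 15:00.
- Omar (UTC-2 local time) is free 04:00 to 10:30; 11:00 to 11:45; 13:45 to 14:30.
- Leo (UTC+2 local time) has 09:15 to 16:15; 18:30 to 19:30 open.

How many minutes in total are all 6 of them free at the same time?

Rosa in UTC: 07:15-11:45, 14:30-17:45, 19:15-20:00 (subtract 2h to convert from UTC+2).
Finn in UTC: 06:00-13:45 (add 2h to convert from UTC-2).
Pita in UTC: 07:15-11:45, 14:30-18:15, 19:15-20:00 (add 2h to convert from UTC-2).
Bashir in UTC: 06:00-13:00 (subtract 2h to convert from UTC+2).
Omar in UTC: 06:00-12:30, 13:00-13:45, 15:45-16:30 (add 2h to convert from UTC-2).
Leo in UTC: 07:15-14:15, 16:30-17:30 (subtract 2h to convert from UTC+2).
Rosa ∩ Finn: 07:15-11:45.
Rosa ∩ Finn ∩ Pita: 07:15-11:45.
Rosa ∩ Finn ∩ Pita ∩ Bashir: 07:15-11:45.
Rosa ∩ Finn ∩ Pita ∩ Bashir ∩ Omar: 07:15-11:45.
Rosa ∩ Finn ∩ Pita ∩ Bashir ∩ Omar ∩ Leo: 07:15-11:45.
So the common availability across everyone is 07:15-11:45.
That's a single block of 270 minutes.

270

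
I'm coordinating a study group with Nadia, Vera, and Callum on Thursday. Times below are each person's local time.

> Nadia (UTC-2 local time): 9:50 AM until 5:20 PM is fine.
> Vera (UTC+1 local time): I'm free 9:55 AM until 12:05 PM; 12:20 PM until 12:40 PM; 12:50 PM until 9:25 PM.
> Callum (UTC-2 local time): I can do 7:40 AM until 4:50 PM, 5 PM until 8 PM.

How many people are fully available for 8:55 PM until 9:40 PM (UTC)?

1

Nadia in UTC: 11:50-19:20 (add 2h to convert from UTC-2).
Vera in UTC: 08:55-11:05, 11:20-11:40, 11:50-20:25 (subtract 1h to convert from UTC+1).
Callum in UTC: 09:40-18:50, 19:00-22:00 (add 2h to convert from UTC-2).
Callum can make the full 20:55-21:40 slot — that's 1.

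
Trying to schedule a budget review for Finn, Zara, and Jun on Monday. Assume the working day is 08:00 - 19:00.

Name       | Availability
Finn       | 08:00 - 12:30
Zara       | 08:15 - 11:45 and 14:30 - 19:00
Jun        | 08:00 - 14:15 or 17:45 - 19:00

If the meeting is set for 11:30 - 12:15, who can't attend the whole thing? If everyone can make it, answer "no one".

Zara

Finn: free for 11:30-12:15. Zara: not fully free for 11:30-12:15. Jun: free for 11:30-12:15.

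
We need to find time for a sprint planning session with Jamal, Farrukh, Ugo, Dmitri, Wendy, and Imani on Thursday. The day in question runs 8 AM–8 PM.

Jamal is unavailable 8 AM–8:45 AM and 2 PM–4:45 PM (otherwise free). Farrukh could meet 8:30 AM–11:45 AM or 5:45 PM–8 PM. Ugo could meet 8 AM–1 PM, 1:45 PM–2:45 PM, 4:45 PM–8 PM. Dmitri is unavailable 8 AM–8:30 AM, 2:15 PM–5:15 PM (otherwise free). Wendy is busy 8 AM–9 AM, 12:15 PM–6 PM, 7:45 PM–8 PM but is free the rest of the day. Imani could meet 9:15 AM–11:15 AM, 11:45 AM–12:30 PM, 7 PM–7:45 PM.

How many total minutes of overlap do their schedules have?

165

Jamal free: 08:45-14:00, 16:45-20:00 (invert busy blocks within the working day).
Farrukh free: 08:30-11:45, 17:45-20:00.
Ugo free: 08:00-13:00, 13:45-14:45, 16:45-20:00.
Dmitri free: 08:30-14:15, 17:15-20:00 (invert busy blocks within the working day).
Wendy free: 09:00-12:15, 18:00-19:45 (invert busy blocks within the working day).
Imani free: 09:15-11:15, 11:45-12:30, 19:00-19:45.
Jamal ∩ Farrukh: 08:45-11:45, 17:45-20:00.
Jamal ∩ Farrukh ∩ Ugo: 08:45-11:45, 17:45-20:00.
Jamal ∩ Farrukh ∩ Ugo ∩ Dmitri: 08:45-11:45, 17:45-20:00.
Jamal ∩ Farrukh ∩ Ugo ∩ Dmitri ∩ Wendy: 09:00-11:45, 18:00-19:45.
Jamal ∩ Farrukh ∩ Ugo ∩ Dmitri ∩ Wendy ∩ Imani: 09:15-11:15, 19:00-19:45.
Those are the intersection windows.
Summing the common windows: 120 + 45 = 165 minutes.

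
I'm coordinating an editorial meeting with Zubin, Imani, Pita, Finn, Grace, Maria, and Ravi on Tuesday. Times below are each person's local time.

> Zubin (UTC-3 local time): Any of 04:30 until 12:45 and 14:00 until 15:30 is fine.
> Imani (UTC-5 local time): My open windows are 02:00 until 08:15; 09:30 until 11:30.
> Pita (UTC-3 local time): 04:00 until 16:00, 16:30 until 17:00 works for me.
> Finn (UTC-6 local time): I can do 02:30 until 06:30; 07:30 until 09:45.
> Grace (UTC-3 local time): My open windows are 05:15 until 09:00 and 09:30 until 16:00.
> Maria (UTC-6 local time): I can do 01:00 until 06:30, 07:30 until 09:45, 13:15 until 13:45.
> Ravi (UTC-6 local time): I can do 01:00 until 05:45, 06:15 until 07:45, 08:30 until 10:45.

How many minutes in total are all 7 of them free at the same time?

270

Zubin in UTC: 07:30-15:45, 17:00-18:30 (add 3h to convert from UTC-3).
Imani in UTC: 07:00-13:15, 14:30-16:30 (add 5h to convert from UTC-5).
Pita in UTC: 07:00-19:00, 19:30-20:00 (add 3h to convert from UTC-3).
Finn in UTC: 08:30-12:30, 13:30-15:45 (add 6h to convert from UTC-6).
Grace in UTC: 08:15-12:00, 12:30-19:00 (add 3h to convert from UTC-3).
Maria in UTC: 07:00-12:30, 13:30-15:45, 19:15-19:45 (add 6h to convert from UTC-6).
Ravi in UTC: 07:00-11:45, 12:15-13:45, 14:30-16:45 (add 6h to convert from UTC-6).
Zubin ∩ Imani: 07:30-13:15, 14:30-15:45.
Zubin ∩ Imani ∩ Pita: 07:30-13:15, 14:30-15:45.
Zubin ∩ Imani ∩ Pita ∩ Finn: 08:30-12:30, 14:30-15:45.
Zubin ∩ Imani ∩ Pita ∩ Finn ∩ Grace: 08:30-12:00, 14:30-15:45.
Zubin ∩ Imani ∩ Pita ∩ Finn ∩ Grace ∩ Maria: 08:30-12:00, 14:30-15:45.
Zubin ∩ Imani ∩ Pita ∩ Finn ∩ Grace ∩ Maria ∩ Ravi: 08:30-11:45, 14:30-15:45.
Those are the intersection windows.
Summing the common windows: 195 + 75 = 270 minutes.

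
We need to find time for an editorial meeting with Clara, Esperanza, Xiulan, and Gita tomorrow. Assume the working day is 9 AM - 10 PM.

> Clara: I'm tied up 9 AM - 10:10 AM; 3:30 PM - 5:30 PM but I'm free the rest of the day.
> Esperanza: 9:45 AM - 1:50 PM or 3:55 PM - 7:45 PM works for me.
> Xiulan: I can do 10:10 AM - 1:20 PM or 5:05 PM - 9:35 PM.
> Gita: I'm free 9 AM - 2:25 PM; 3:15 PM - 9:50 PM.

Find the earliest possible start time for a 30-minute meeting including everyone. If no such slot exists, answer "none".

Clara free: 10:10-15:30, 17:30-22:00 (invert busy blocks within the working day).
Esperanza free: 09:45-13:50, 15:55-19:45.
Xiulan free: 10:10-13:20, 17:05-21:35.
Gita free: 09:00-14:25, 15:15-21:50.
Clara ∩ Esperanza: 10:10-13:50, 17:30-19:45.
Clara ∩ Esperanza ∩ Xiulan: 10:10-13:20, 17:30-19:45.
Clara ∩ Esperanza ∩ Xiulan ∩ Gita: 10:10-13:20, 17:30-19:45.
So the common availability across everyone is 10:10-13:20, 17:30-19:45.
The first common window of at least 30 minutes is 10:10-13:20, so the earliest start is 10:10.

10:10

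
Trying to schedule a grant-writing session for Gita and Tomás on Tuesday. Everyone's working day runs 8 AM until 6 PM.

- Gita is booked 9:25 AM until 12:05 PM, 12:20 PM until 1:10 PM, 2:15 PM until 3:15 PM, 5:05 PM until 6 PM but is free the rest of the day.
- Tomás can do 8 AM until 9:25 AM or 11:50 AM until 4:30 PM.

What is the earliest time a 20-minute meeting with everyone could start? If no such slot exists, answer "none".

Gita free: 08:00-09:25, 12:05-12:20, 13:10-14:15, 15:15-17:05 (invert busy blocks within the working day).
Tomás free: 08:00-09:25, 11:50-16:30.
Gita ∩ Tomás: 08:00-09:25, 12:05-12:20, 13:10-14:15, 15:15-16:30.
So the common availability across everyone is 08:00-09:25, 12:05-12:20, 13:10-14:15, 15:15-16:30.
The first common window of at least 20 minutes is 08:00-09:25, so the earliest start is 08:00.

08:00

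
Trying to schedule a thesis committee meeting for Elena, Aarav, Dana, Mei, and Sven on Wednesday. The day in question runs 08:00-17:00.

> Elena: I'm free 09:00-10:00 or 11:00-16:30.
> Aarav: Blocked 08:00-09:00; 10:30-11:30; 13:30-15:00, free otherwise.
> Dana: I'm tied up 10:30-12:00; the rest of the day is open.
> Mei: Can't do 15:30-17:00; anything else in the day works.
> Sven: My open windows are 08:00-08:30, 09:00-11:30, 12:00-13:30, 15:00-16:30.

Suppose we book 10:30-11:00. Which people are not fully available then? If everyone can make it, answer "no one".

Aarav, Dana, Elena

Elena free: 09:00-10:00, 11:00-16:30.
Aarav free: 09:00-10:30, 11:30-13:30, 15:00-17:00 (invert busy blocks within the working day).
Dana free: 08:00-10:30, 12:00-17:00 (invert busy blocks within the working day).
Mei free: 08:00-15:30 (invert busy blocks within the working day).
Sven free: 08:00-08:30, 09:00-11:30, 12:00-13:30, 15:00-16:30.
Elena: not fully free for 10:30-11:00. Aarav: not fully free for 10:30-11:00. Dana: not fully free for 10:30-11:00. Mei: free for 10:30-11:00. Sven: free for 10:30-11:00.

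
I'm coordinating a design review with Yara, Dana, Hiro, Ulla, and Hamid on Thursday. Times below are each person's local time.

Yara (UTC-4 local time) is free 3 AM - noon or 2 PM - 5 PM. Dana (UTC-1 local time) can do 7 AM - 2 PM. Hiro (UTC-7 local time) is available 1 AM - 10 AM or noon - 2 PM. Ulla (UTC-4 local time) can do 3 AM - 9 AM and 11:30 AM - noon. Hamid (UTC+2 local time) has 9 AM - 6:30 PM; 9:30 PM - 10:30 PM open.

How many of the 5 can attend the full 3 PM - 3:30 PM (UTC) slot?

Yara in UTC: 07:00-16:00, 18:00-21:00 (add 4h to convert from UTC-4).
Dana in UTC: 08:00-15:00 (add 1h to convert from UTC-1).
Hiro in UTC: 08:00-17:00, 19:00-21:00 (add 7h to convert from UTC-7).
Ulla in UTC: 07:00-13:00, 15:30-16:00 (add 4h to convert from UTC-4).
Hamid in UTC: 07:00-16:30, 19:30-20:30 (subtract 2h to convert from UTC+2).
Yara, Hiro, and Hamid can make the full 15:00-15:30 slot — that's 3.

3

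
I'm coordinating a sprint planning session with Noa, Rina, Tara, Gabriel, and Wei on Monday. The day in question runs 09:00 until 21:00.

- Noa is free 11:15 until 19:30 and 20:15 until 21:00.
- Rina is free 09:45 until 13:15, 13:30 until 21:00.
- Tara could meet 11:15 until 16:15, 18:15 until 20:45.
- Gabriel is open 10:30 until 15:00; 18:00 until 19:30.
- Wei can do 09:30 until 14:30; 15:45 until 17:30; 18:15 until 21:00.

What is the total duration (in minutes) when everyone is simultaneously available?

255

Noa ∩ Rina: 11:15-13:15, 13:30-19:30, 20:15-21:00.
Noa ∩ Rina ∩ Tara: 11:15-13:15, 13:30-16:15, 18:15-19:30, 20:15-20:45.
Noa ∩ Rina ∩ Tara ∩ Gabriel: 11:15-13:15, 13:30-15:00, 18:15-19:30.
Noa ∩ Rina ∩ Tara ∩ Gabriel ∩ Wei: 11:15-13:15, 13:30-14:30, 18:15-19:30.
Summing the common windows: 120 + 60 + 75 = 255 minutes.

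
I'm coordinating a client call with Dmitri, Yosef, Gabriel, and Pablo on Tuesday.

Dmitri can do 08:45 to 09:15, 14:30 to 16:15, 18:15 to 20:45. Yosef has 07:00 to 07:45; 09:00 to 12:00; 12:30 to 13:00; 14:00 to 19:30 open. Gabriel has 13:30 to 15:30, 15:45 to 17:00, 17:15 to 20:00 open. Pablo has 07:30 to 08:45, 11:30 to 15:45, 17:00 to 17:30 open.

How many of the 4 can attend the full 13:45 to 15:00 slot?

2

Gabriel and Pablo can make the full 13:45-15:00 slot — that's 2.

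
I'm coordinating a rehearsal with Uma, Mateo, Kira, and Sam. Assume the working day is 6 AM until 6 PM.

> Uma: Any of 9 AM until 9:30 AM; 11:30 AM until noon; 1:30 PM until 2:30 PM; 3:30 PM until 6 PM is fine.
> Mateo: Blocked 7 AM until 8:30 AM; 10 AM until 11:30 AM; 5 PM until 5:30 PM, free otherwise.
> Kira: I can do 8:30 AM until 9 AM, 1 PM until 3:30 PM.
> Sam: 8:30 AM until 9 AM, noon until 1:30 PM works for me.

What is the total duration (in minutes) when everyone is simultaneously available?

0

Uma free: 09:00-09:30, 11:30-12:00, 13:30-14:30, 15:30-18:00.
Mateo free: 06:00-07:00, 08:30-10:00, 11:30-17:00, 17:30-18:00 (invert busy blocks within the working day).
Kira free: 08:30-09:00, 13:00-15:30.
Sam free: 08:30-09:00, 12:00-13:30.
Uma ∩ Mateo: 09:00-09:30, 11:30-12:00, 13:30-14:30, 15:30-17:00, 17:30-18:00.
Uma ∩ Mateo ∩ Kira: 13:30-14:30.
Uma ∩ Mateo ∩ Kira ∩ Sam: ∅.
There is no time when everyone is free.
There is no common window, so the total is 0 minutes.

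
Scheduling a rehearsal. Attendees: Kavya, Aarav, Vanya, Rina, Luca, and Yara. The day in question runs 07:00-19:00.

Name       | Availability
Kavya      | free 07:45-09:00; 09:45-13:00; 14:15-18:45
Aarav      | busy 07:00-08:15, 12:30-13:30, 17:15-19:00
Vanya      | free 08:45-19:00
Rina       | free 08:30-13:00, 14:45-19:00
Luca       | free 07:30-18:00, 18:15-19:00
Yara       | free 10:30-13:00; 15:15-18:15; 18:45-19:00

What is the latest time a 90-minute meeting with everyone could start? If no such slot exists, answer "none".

15:45

Kavya free: 07:45-09:00, 09:45-13:00, 14:15-18:45.
Aarav free: 08:15-12:30, 13:30-17:15 (invert busy blocks within the working day).
Vanya free: 08:45-19:00.
Rina free: 08:30-13:00, 14:45-19:00.
Luca free: 07:30-18:00, 18:15-19:00.
Yara free: 10:30-13:00, 15:15-18:15, 18:45-19:00.
Kavya ∩ Aarav: 08:15-09:00, 09:45-12:30, 14:15-17:15.
Kavya ∩ Aarav ∩ Vanya: 08:45-09:00, 09:45-12:30, 14:15-17:15.
Kavya ∩ Aarav ∩ Vanya ∩ Rina: 08:45-09:00, 09:45-12:30, 14:45-17:15.
Kavya ∩ Aarav ∩ Vanya ∩ Rina ∩ Luca: 08:45-09:00, 09:45-12:30, 14:45-17:15.
Kavya ∩ Aarav ∩ Vanya ∩ Rina ∩ Luca ∩ Yara: 10:30-12:30, 15:15-17:15.
The last common window of at least 90 minutes is 15:15-17:15; a 90-minute meeting can start as late as 15:45 and still end by 17:15.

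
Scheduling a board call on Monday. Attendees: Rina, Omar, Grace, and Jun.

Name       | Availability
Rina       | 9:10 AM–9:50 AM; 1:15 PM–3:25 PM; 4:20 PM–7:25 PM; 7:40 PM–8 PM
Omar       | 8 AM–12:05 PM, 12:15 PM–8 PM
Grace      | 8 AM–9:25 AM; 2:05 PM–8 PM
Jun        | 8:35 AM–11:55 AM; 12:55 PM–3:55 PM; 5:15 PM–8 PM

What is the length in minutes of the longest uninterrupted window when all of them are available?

Rina ∩ Omar: 09:10-09:50, 13:15-15:25, 16:20-19:25, 19:40-20:00.
Rina ∩ Omar ∩ Grace: 09:10-09:25, 14:05-15:25, 16:20-19:25, 19:40-20:00.
Rina ∩ Omar ∩ Grace ∩ Jun: 09:10-09:25, 14:05-15:25, 17:15-19:25, 19:40-20:00.
So the common availability across everyone is 09:10-09:25, 14:05-15:25, 17:15-19:25, 19:40-20:00.
The longest is 17:15-19:25 at 130 minutes.

130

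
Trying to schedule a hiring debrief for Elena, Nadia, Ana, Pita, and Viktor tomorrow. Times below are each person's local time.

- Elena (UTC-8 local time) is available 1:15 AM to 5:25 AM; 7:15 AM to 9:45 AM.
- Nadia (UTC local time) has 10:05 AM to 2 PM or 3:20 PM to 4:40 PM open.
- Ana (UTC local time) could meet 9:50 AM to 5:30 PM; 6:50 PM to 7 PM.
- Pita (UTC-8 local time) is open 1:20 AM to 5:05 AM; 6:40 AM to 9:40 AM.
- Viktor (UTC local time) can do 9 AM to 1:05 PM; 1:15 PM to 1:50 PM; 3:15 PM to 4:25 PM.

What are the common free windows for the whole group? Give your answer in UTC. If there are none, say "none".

10:05-13:05, 15:20-16:25

Elena in UTC: 09:15-13:25, 15:15-17:45 (add 8h to convert from UTC-8).
Nadia in UTC: 10:05-14:00, 15:20-16:40.
Ana in UTC: 09:50-17:30, 18:50-19:00.
Pita in UTC: 09:20-13:05, 14:40-17:40 (add 8h to convert from UTC-8).
Viktor in UTC: 09:00-13:05, 13:15-13:50, 15:15-16:25.
Elena ∩ Nadia: 10:05-13:25, 15:20-16:40.
Elena ∩ Nadia ∩ Ana: 10:05-13:25, 15:20-16:40.
Elena ∩ Nadia ∩ Ana ∩ Pita: 10:05-13:05, 15:20-16:40.
Elena ∩ Nadia ∩ Ana ∩ Pita ∩ Viktor: 10:05-13:05, 15:20-16:25.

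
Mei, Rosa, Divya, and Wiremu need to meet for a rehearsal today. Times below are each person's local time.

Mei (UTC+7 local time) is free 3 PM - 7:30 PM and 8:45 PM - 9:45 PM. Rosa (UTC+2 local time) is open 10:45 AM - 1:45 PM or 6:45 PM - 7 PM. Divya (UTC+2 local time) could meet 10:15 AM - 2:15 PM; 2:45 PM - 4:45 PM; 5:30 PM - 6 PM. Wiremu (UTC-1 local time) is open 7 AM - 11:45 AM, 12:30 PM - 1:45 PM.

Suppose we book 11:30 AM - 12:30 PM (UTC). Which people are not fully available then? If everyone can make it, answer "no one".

Mei in UTC: 08:00-12:30, 13:45-14:45 (subtract 7h to convert from UTC+7).
Rosa in UTC: 08:45-11:45, 16:45-17:00 (subtract 2h to convert from UTC+2).
Divya in UTC: 08:15-12:15, 12:45-14:45, 15:30-16:00 (subtract 2h to convert from UTC+2).
Wiremu in UTC: 08:00-12:45, 13:30-14:45 (add 1h to convert from UTC-1).
Mei: free for 11:30-12:30. Rosa: not fully free for 11:30-12:30. Divya: not fully free for 11:30-12:30. Wiremu: free for 11:30-12:30.

Divya, Rosa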